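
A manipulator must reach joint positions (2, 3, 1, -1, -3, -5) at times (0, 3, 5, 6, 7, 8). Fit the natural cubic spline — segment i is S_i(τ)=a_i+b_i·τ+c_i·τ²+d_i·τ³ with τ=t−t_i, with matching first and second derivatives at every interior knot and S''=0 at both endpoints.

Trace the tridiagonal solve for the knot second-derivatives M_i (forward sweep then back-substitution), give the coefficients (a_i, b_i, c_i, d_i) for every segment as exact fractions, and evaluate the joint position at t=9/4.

  seg 0: a=2 b=781/1200 c=0 d=-127/3600
  seg 1: a=3 b=-181/600 c=-127/400 d=-19/1200
  seg 2: a=1 b=-1057/600 c=-33/80 d=209/1200
  seg 3: a=-1 b=-2477/1200 c=11/100 d=-11/240
  seg 4: a=-3 b=-1189/600 c=-11/400 d=11/1200
S(9/4) = 78401/25600

Δ: Δ0=1/3, Δ1=-1, Δ2=-2, Δ3=-2, Δ4=-2
row 1: diag=10, rhs=-8; c'=1/5, d'=-4/5
row 2: denom=6−2·1/5=28/5; d'=(-6−2·-4/5)/(28/5)=-11/14
row 3: denom=4−1·5/28=107/28; d'=(0−1·-11/14)/(107/28)=22/107
row 4: denom=4−1·28/107=400/107; d'=(0−1·22/107)/(400/107)=-11/200
back: M4=-11/200
back: M3=22/107−28/107·-11/200=11/50
back: M2=-11/14−5/28·11/50=-33/40
back: M1=-4/5−1/5·-33/40=-127/200
M: M0=0, M1=-127/200, M2=-33/40, M3=11/50, M4=-11/200, M5=0
seg 0: a=2, c=M0/2=0, d=(M1−M0)/(6·3)=-127/3600, b=Δ0−h0·(2M0+M1)/6=781/1200
seg 1: a=3, c=M1/2=-127/400, d=(M2−M1)/(6·2)=-19/1200, b=Δ1−h1·(2M1+M2)/6=-181/600
seg 2: a=1, c=M2/2=-33/80, d=(M3−M2)/(6·1)=209/1200, b=Δ2−h2·(2M2+M3)/6=-1057/600
seg 3: a=-1, c=M3/2=11/100, d=(M4−M3)/(6·1)=-11/240, b=Δ3−h3·(2M3+M4)/6=-2477/1200
seg 4: a=-3, c=M4/2=-11/400, d=(M5−M4)/(6·1)=11/1200, b=Δ4−h4·(2M4+M5)/6=-1189/600
t_q=9/4 → seg 0, τ=9/4; S=2+781/1200·τ+0·τ²+-127/3600·τ³=78401/25600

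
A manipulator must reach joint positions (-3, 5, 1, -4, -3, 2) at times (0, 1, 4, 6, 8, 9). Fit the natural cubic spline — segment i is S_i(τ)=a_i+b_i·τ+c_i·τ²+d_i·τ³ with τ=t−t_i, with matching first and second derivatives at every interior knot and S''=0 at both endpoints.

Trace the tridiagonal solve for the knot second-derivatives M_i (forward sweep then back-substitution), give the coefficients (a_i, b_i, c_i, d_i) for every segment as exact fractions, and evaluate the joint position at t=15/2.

Δ: Δ0=8, Δ1=-4/3, Δ2=-5/2, Δ3=1/2, Δ4=5
row 1: diag=8, rhs=-56; c'=3/8, d'=-7
row 2: denom=10−3·3/8=71/8; d'=(-7−3·-7)/(71/8)=112/71
row 3: denom=8−2·16/71=536/71; d'=(18−2·112/71)/(536/71)=527/268
row 4: denom=6−2·71/268=733/134; d'=(27−2·527/268)/(733/134)=3091/733
back: M4=3091/733
back: M3=527/268−71/268·3091/733=1245/1466
back: M2=112/71−16/71·1245/1466=1016/733
back: M1=-7−3/8·1016/733=-5512/733
M: M0=0, M1=-5512/733, M2=1016/733, M3=1245/1466, M4=3091/733, M5=0
seg 0: a=-3, c=M0/2=0, d=(M1−M0)/(6·1)=-2756/2199, b=Δ0−h0·(2M0+M1)/6=20348/2199
seg 1: a=5, c=M1/2=-2756/733, d=(M2−M1)/(6·3)=1088/2199, b=Δ1−h1·(2M1+M2)/6=12080/2199
seg 2: a=1, c=M2/2=508/733, d=(M3−M2)/(6·2)=-787/17592, b=Δ2−h2·(2M2+M3)/6=-8152/2199
seg 3: a=-4, c=M3/2=1245/2932, d=(M4−M3)/(6·2)=4937/17592, b=Δ3−h3·(2M3+M4)/6=-6473/4398
seg 4: a=-3, c=M4/2=3091/1466, d=(M5−M4)/(6·1)=-3091/4398, b=Δ4−h4·(2M4+M5)/6=7904/2199
t_q=15/2 → seg 3, τ=3/2; S=-4+-6473/4398·τ+1245/2932·τ²+4937/17592·τ³=-201963/46912

  seg 0: a=-3 b=20348/2199 c=0 d=-2756/2199
  seg 1: a=5 b=12080/2199 c=-2756/733 d=1088/2199
  seg 2: a=1 b=-8152/2199 c=508/733 d=-787/17592
  seg 3: a=-4 b=-6473/4398 c=1245/2932 d=4937/17592
  seg 4: a=-3 b=7904/2199 c=3091/1466 d=-3091/4398
S(15/2) = -201963/46912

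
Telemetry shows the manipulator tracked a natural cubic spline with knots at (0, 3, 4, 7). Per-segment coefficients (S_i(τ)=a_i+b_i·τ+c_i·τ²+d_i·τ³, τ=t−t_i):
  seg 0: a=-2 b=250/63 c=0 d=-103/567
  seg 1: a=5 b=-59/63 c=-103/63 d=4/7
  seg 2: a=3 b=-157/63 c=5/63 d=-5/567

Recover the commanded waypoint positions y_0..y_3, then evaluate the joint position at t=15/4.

y_0 = S_0(0) = a_0 = -2
y_1 = S_1(0) = a_1 = 5
y_2 = S_2(0) = a_2 = 3
y_3 = S_2(3) = -4
t_q=15/4 is in segment 1 (τ=3/4); S_1(τ)=76/21

y_0=-2 y_1=5 y_2=3 y_3=-4
S(15/4) = 76/21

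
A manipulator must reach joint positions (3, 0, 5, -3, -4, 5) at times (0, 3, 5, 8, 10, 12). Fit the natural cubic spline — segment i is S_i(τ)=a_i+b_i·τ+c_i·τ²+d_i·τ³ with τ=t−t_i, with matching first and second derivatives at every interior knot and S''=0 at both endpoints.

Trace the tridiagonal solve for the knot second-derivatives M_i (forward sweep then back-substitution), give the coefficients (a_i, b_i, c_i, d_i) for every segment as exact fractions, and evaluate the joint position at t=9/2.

  seg 0: a=3 b=-1018/411 c=0 d=607/3699
  seg 1: a=0 b=803/411 c=607/411 d=-1979/3288
  seg 2: a=5 b=175/274 c=-3509/1644 d=5093/14796
  seg 3: a=-3 b=-1575/548 c=132/137 d=245/2192
  seg 4: a=-4 b=318/137 c=1791/1096 d=-597/2192
S(9/2) = 37021/8768

Δ: Δ0=-1, Δ1=5/2, Δ2=-8/3, Δ3=-1/2, Δ4=9/2
row 1: diag=10, rhs=21; c'=1/5, d'=21/10
row 2: denom=10−2·1/5=48/5; d'=(-31−2·21/10)/(48/5)=-11/3
row 3: denom=10−3·5/16=145/16; d'=(13−3·-11/3)/(145/16)=384/145
row 4: denom=8−2·32/145=1096/145; d'=(30−2·384/145)/(1096/145)=1791/548
back: M4=1791/548
back: M3=384/145−32/145·1791/548=264/137
back: M2=-11/3−5/16·264/137=-3509/822
back: M1=21/10−1/5·-3509/822=1214/411
M: M0=0, M1=1214/411, M2=-3509/822, M3=264/137, M4=1791/548, M5=0
seg 0: a=3, c=M0/2=0, d=(M1−M0)/(6·3)=607/3699, b=Δ0−h0·(2M0+M1)/6=-1018/411
seg 1: a=0, c=M1/2=607/411, d=(M2−M1)/(6·2)=-1979/3288, b=Δ1−h1·(2M1+M2)/6=803/411
seg 2: a=5, c=M2/2=-3509/1644, d=(M3−M2)/(6·3)=5093/14796, b=Δ2−h2·(2M2+M3)/6=175/274
seg 3: a=-3, c=M3/2=132/137, d=(M4−M3)/(6·2)=245/2192, b=Δ3−h3·(2M3+M4)/6=-1575/548
seg 4: a=-4, c=M4/2=1791/1096, d=(M5−M4)/(6·2)=-597/2192, b=Δ4−h4·(2M4+M5)/6=318/137
t_q=9/2 → seg 1, τ=3/2; S=0+803/411·τ+607/411·τ²+-1979/3288·τ³=37021/8768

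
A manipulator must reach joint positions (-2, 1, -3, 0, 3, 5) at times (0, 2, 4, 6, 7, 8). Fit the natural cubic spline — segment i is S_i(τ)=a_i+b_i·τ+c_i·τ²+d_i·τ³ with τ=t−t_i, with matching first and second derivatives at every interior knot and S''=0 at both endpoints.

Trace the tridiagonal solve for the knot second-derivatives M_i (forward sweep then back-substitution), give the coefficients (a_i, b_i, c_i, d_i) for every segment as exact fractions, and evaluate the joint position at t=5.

Δ: Δ0=3/2, Δ1=-2, Δ2=3/2, Δ3=3, Δ4=2
row 1: diag=8, rhs=-21; c'=1/4, d'=-21/8
row 2: denom=8−2·1/4=15/2; d'=(21−2·-21/8)/(15/2)=7/2
row 3: denom=6−2·4/15=82/15; d'=(9−2·7/2)/(82/15)=15/41
row 4: denom=4−1·15/82=313/82; d'=(-6−1·15/41)/(313/82)=-522/313
back: M4=-522/313
back: M3=15/41−15/82·-522/313=210/313
back: M2=7/2−4/15·210/313=2079/626
back: M1=-21/8−1/4·2079/626=-2163/626
M: M0=0, M1=-2163/626, M2=2079/626, M3=210/313, M4=-522/313, M5=0
seg 0: a=-2, c=M0/2=0, d=(M1−M0)/(6·2)=-721/2504, b=Δ0−h0·(2M0+M1)/6=830/313
seg 1: a=1, c=M1/2=-2163/1252, d=(M2−M1)/(6·2)=707/1252, b=Δ1−h1·(2M1+M2)/6=-503/626
seg 2: a=-3, c=M2/2=2079/1252, d=(M3−M2)/(6·2)=-553/2504, b=Δ2−h2·(2M2+M3)/6=-587/626
seg 3: a=0, c=M3/2=105/313, d=(M4−M3)/(6·1)=-122/313, b=Δ3−h3·(2M3+M4)/6=956/313
seg 4: a=3, c=M4/2=-261/313, d=(M5−M4)/(6·1)=87/313, b=Δ4−h4·(2M4+M5)/6=800/313
t_q=5 → seg 2, τ=1; S=-3+-587/626·τ+2079/1252·τ²+-553/2504·τ³=-6255/2504

  seg 0: a=-2 b=830/313 c=0 d=-721/2504
  seg 1: a=1 b=-503/626 c=-2163/1252 d=707/1252
  seg 2: a=-3 b=-587/626 c=2079/1252 d=-553/2504
  seg 3: a=0 b=956/313 c=105/313 d=-122/313
  seg 4: a=3 b=800/313 c=-261/313 d=87/313
S(5) = -6255/2504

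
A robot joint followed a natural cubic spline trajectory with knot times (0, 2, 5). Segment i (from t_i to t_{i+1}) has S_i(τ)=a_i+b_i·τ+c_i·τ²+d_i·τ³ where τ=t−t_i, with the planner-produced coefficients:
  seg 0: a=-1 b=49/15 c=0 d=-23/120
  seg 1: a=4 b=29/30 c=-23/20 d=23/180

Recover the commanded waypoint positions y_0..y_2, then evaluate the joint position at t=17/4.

y_0=-1 y_1=4 y_2=0
S(17/4) = 463/256

y_0 = S_0(0) = a_0 = -1
y_1 = S_1(0) = a_1 = 4
y_2 = S_1(3) = 0
t_q=17/4 is in segment 1 (τ=9/4); S_1(τ)=463/256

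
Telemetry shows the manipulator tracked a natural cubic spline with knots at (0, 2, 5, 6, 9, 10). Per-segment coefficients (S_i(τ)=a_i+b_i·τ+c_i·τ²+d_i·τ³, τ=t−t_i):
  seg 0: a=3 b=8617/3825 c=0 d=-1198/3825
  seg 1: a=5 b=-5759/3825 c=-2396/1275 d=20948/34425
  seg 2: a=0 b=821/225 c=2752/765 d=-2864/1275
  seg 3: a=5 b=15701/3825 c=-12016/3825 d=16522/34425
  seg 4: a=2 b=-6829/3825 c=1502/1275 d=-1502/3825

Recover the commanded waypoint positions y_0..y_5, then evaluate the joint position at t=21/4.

y_0=3 y_1=5 y_2=0 y_3=5 y_4=2 y_5=1
S(21/4) = 281/255

y_0 = S_0(0) = a_0 = 3
y_1 = S_1(0) = a_1 = 5
y_2 = S_2(0) = a_2 = 0
y_3 = S_3(0) = a_3 = 5
y_4 = S_4(0) = a_4 = 2
y_5 = S_4(1) = 1
t_q=21/4 is in segment 2 (τ=1/4); S_2(τ)=281/255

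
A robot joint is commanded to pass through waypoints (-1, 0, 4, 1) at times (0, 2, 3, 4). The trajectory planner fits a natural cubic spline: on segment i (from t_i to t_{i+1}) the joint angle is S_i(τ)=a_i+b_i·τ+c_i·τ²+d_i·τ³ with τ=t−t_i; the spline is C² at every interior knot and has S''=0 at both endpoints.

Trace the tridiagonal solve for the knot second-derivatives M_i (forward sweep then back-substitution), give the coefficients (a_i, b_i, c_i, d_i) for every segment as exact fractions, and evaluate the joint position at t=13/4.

  seg 0: a=-1 b=-61/46 c=0 d=21/46
  seg 1: a=0 b=191/46 c=63/23 d=-133/46
  seg 2: a=4 b=22/23 c=-273/46 d=91/46
S(13/4) = 11479/2944

Δ: Δ0=1/2, Δ1=4, Δ2=-3
row 1: diag=6, rhs=21; c'=1/6, d'=7/2
row 2: denom=4−1·1/6=23/6; d'=(-42−1·7/2)/(23/6)=-273/23
back: M2=-273/23
back: M1=7/2−1/6·-273/23=126/23
M: M0=0, M1=126/23, M2=-273/23, M3=0
seg 0: a=-1, c=M0/2=0, d=(M1−M0)/(6·2)=21/46, b=Δ0−h0·(2M0+M1)/6=-61/46
seg 1: a=0, c=M1/2=63/23, d=(M2−M1)/(6·1)=-133/46, b=Δ1−h1·(2M1+M2)/6=191/46
seg 2: a=4, c=M2/2=-273/46, d=(M3−M2)/(6·1)=91/46, b=Δ2−h2·(2M2+M3)/6=22/23
t_q=13/4 → seg 2, τ=1/4; S=4+22/23·τ+-273/46·τ²+91/46·τ³=11479/2944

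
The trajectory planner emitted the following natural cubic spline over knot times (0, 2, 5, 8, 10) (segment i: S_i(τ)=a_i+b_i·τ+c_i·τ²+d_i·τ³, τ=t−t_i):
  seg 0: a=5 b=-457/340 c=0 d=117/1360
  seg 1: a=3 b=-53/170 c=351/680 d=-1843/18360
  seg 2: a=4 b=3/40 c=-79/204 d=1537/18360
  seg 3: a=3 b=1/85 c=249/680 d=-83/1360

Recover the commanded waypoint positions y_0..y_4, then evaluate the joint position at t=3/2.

y_0 = S_0(0) = a_0 = 5
y_1 = S_1(0) = a_1 = 3
y_2 = S_2(0) = a_2 = 4
y_3 = S_3(0) = a_3 = 3
y_4 = S_3(2) = 4
t_q=3/2 is in segment 0 (τ=3/2); S_0(τ)=35623/10880

y_0=5 y_1=3 y_2=4 y_3=3 y_4=4
S(3/2) = 35623/10880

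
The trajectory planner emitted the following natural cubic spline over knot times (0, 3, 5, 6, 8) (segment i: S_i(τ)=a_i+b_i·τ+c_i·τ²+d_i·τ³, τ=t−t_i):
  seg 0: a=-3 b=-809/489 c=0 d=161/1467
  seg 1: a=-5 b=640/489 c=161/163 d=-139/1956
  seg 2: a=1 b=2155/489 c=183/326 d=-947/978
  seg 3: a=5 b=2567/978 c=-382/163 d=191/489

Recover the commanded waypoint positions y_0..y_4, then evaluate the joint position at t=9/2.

y_0=-3 y_1=-5 y_2=1 y_3=5 y_4=4
S(9/2) = -5499/5216

y_0 = S_0(0) = a_0 = -3
y_1 = S_1(0) = a_1 = -5
y_2 = S_2(0) = a_2 = 1
y_3 = S_3(0) = a_3 = 5
y_4 = S_3(2) = 4
t_q=9/2 is in segment 1 (τ=3/2); S_1(τ)=-5499/5216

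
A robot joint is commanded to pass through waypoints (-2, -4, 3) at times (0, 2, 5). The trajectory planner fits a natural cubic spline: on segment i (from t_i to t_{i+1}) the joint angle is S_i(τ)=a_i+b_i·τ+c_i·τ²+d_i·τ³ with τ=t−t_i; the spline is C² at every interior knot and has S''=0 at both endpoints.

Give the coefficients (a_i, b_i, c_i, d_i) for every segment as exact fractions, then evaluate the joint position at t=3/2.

Δ: Δ0=-1, Δ1=7/3
row 1: diag=10, rhs=20; c'=3/10, d'=2
back: M1=2
M: M0=0, M1=2, M2=0
seg 0: a=-2, c=M0/2=0, d=(M1−M0)/(6·2)=1/6, b=Δ0−h0·(2M0+M1)/6=-5/3
seg 1: a=-4, c=M1/2=1, d=(M2−M1)/(6·3)=-1/9, b=Δ1−h1·(2M1+M2)/6=1/3
t_q=3/2 → seg 0, τ=3/2; S=-2+-5/3·τ+0·τ²+1/6·τ³=-63/16

  seg 0: a=-2 b=-5/3 c=0 d=1/6
  seg 1: a=-4 b=1/3 c=1 d=-1/9
S(3/2) = -63/16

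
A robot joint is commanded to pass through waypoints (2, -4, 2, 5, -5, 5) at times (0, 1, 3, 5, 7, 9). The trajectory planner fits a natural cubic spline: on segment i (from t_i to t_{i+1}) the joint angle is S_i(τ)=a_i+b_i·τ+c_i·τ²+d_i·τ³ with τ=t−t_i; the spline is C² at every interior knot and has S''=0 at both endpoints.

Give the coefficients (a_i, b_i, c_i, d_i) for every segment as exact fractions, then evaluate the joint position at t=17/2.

Δ: Δ0=-6, Δ1=3, Δ2=3/2, Δ3=-5, Δ4=5
row 1: diag=6, rhs=54; c'=1/3, d'=9
row 2: denom=8−2·1/3=22/3; d'=(-9−2·9)/(22/3)=-81/22
row 3: denom=8−2·3/11=82/11; d'=(-39−2·-81/22)/(82/11)=-174/41
row 4: denom=8−2·11/41=306/41; d'=(60−2·-174/41)/(306/41)=156/17
back: M4=156/17
back: M3=-174/41−11/41·156/17=-114/17
back: M2=-81/22−3/11·-114/17=-63/34
back: M1=9−1/3·-63/34=327/34
M: M0=0, M1=327/34, M2=-63/34, M3=-114/17, M4=156/17, M5=0
seg 0: a=2, c=M0/2=0, d=(M1−M0)/(6·1)=109/68, b=Δ0−h0·(2M0+M1)/6=-517/68
seg 1: a=-4, c=M1/2=327/68, d=(M2−M1)/(6·2)=-65/68, b=Δ1−h1·(2M1+M2)/6=-95/34
seg 2: a=2, c=M2/2=-63/68, d=(M3−M2)/(6·2)=-55/136, b=Δ2−h2·(2M2+M3)/6=169/34
seg 3: a=5, c=M3/2=-57/17, d=(M4−M3)/(6·2)=45/34, b=Δ3−h3·(2M3+M4)/6=-61/17
seg 4: a=-5, c=M4/2=78/17, d=(M5−M4)/(6·2)=-13/17, b=Δ4−h4·(2M4+M5)/6=-19/17
t_q=17/2 → seg 4, τ=3/2; S=-5+-19/17·τ+78/17·τ²+-13/17·τ³=145/136

  seg 0: a=2 b=-517/68 c=0 d=109/68
  seg 1: a=-4 b=-95/34 c=327/68 d=-65/68
  seg 2: a=2 b=169/34 c=-63/68 d=-55/136
  seg 3: a=5 b=-61/17 c=-57/17 d=45/34
  seg 4: a=-5 b=-19/17 c=78/17 d=-13/17
S(17/2) = 145/136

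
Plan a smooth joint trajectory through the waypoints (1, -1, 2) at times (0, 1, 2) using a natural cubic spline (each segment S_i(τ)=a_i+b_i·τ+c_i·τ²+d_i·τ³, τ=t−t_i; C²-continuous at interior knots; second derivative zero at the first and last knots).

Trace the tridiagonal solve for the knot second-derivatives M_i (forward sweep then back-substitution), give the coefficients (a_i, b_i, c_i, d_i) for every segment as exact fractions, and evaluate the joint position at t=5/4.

Δ: Δ0=-2, Δ1=3
row 1: diag=4, rhs=30; c'=1/4, d'=15/2
back: M1=15/2
M: M0=0, M1=15/2, M2=0
seg 0: a=1, c=M0/2=0, d=(M1−M0)/(6·1)=5/4, b=Δ0−h0·(2M0+M1)/6=-13/4
seg 1: a=-1, c=M1/2=15/4, d=(M2−M1)/(6·1)=-5/4, b=Δ1−h1·(2M1+M2)/6=1/2
t_q=5/4 → seg 1, τ=1/4; S=-1+1/2·τ+15/4·τ²+-5/4·τ³=-169/256

  seg 0: a=1 b=-13/4 c=0 d=5/4
  seg 1: a=-1 b=1/2 c=15/4 d=-5/4
S(5/4) = -169/256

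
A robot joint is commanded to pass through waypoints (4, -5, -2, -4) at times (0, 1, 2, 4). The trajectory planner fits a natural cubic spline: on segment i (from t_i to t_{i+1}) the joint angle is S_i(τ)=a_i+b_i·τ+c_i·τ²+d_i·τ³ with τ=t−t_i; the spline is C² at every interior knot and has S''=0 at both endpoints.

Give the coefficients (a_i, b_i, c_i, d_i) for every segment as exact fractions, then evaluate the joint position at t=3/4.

  seg 0: a=4 b=-283/23 c=0 d=76/23
  seg 1: a=-5 b=-55/23 c=228/23 d=-104/23
  seg 2: a=-2 b=89/23 c=-84/23 d=14/23
S(3/4) = -1411/368

Δ: Δ0=-9, Δ1=3, Δ2=-1
row 1: diag=4, rhs=72; c'=1/4, d'=18
row 2: denom=6−1·1/4=23/4; d'=(-24−1·18)/(23/4)=-168/23
back: M2=-168/23
back: M1=18−1/4·-168/23=456/23
M: M0=0, M1=456/23, M2=-168/23, M3=0
seg 0: a=4, c=M0/2=0, d=(M1−M0)/(6·1)=76/23, b=Δ0−h0·(2M0+M1)/6=-283/23
seg 1: a=-5, c=M1/2=228/23, d=(M2−M1)/(6·1)=-104/23, b=Δ1−h1·(2M1+M2)/6=-55/23
seg 2: a=-2, c=M2/2=-84/23, d=(M3−M2)/(6·2)=14/23, b=Δ2−h2·(2M2+M3)/6=89/23
t_q=3/4 → seg 0, τ=3/4; S=4+-283/23·τ+0·τ²+76/23·τ³=-1411/368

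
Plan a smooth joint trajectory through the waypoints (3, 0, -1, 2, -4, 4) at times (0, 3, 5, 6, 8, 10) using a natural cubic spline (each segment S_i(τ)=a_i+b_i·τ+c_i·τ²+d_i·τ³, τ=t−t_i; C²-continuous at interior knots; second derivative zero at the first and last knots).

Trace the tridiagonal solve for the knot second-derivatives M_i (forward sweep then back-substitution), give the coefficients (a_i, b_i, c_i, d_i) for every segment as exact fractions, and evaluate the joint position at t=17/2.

Δ: Δ0=-1, Δ1=-1/2, Δ2=3, Δ3=-3, Δ4=4
row 1: diag=10, rhs=3; c'=1/5, d'=3/10
row 2: denom=6−2·1/5=28/5; d'=(21−2·3/10)/(28/5)=51/14
row 3: denom=6−1·5/28=163/28; d'=(-36−1·51/14)/(163/28)=-1110/163
row 4: denom=8−2·56/163=1192/163; d'=(42−2·-1110/163)/(1192/163)=4533/596
back: M4=4533/596
back: M3=-1110/163−56/163·4533/596=-1404/149
back: M2=51/14−5/28·-1404/149=1587/298
back: M1=3/10−1/5·1587/298=-114/149
M: M0=0, M1=-114/149, M2=1587/298, M3=-1404/149, M4=4533/596, M5=0
seg 0: a=3, c=M0/2=0, d=(M1−M0)/(6·3)=-19/447, b=Δ0−h0·(2M0+M1)/6=-92/149
seg 1: a=0, c=M1/2=-57/149, d=(M2−M1)/(6·2)=605/1192, b=Δ1−h1·(2M1+M2)/6=-263/149
seg 2: a=-1, c=M2/2=1587/596, d=(M3−M2)/(6·1)=-1465/596, b=Δ2−h2·(2M2+M3)/6=833/298
seg 3: a=2, c=M3/2=-702/149, d=(M4−M3)/(6·2)=3383/2384, b=Δ3−h3·(2M3+M4)/6=445/596
seg 4: a=-4, c=M4/2=4533/1192, d=(M5−M4)/(6·2)=-1511/2384, b=Δ4−h4·(2M4+M5)/6=-319/298
t_q=17/2 → seg 4, τ=1/2; S=-4+-319/298·τ+4533/1192·τ²+-1511/2384·τ³=-69875/19072

  seg 0: a=3 b=-92/149 c=0 d=-19/447
  seg 1: a=0 b=-263/149 c=-57/149 d=605/1192
  seg 2: a=-1 b=833/298 c=1587/596 d=-1465/596
  seg 3: a=2 b=445/596 c=-702/149 d=3383/2384
  seg 4: a=-4 b=-319/298 c=4533/1192 d=-1511/2384
S(17/2) = -69875/19072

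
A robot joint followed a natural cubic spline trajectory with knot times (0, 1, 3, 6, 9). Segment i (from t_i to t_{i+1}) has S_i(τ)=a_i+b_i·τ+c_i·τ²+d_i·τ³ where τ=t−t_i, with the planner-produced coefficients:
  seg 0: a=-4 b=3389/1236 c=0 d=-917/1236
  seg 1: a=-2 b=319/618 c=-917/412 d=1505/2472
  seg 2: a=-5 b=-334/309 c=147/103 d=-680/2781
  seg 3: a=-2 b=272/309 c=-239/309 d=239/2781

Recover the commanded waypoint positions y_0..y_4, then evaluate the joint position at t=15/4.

y_0 = S_0(0) = a_0 = -4
y_1 = S_1(0) = a_1 = -2
y_2 = S_2(0) = a_2 = -5
y_3 = S_3(0) = a_3 = -2
y_4 = S_3(3) = -4
t_q=15/4 is in segment 2 (τ=3/4); S_2(τ)=-8423/1648

y_0=-4 y_1=-2 y_2=-5 y_3=-2 y_4=-4
S(15/4) = -8423/1648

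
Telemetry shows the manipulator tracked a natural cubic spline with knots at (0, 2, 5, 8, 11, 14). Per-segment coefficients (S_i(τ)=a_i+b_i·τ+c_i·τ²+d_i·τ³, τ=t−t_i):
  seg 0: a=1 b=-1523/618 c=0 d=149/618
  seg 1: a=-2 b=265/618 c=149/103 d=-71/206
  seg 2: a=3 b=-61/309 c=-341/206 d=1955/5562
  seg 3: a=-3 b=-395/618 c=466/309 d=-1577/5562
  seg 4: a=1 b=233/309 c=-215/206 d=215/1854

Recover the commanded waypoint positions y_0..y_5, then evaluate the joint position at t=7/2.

y_0 = S_0(0) = a_0 = 1
y_1 = S_1(0) = a_1 = -2
y_2 = S_2(0) = a_2 = 3
y_3 = S_3(0) = a_3 = -3
y_4 = S_4(0) = a_4 = 1
y_5 = S_4(3) = -3
t_q=7/2 is in segment 1 (τ=3/2); S_1(τ)=1211/1648

y_0=1 y_1=-2 y_2=3 y_3=-3 y_4=1 y_5=-3
S(7/2) = 1211/1648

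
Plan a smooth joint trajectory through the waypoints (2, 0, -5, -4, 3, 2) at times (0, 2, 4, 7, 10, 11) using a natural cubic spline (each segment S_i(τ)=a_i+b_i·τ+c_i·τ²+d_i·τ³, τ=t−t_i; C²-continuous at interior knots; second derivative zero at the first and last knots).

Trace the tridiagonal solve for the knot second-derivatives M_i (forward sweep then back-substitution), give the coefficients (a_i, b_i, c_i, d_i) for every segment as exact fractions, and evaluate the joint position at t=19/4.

  seg 0: a=2 b=-742/1509 c=0 d=-767/6036
  seg 1: a=0 b=-3043/1509 c=-767/1006 d=3143/12072
  seg 2: a=-5 b=-5861/3018 c=1609/2012 d=-83/6036
  seg 3: a=-4 b=14999/6036 c=340/503 d=-4385/18108
  seg 4: a=3 b=7/3018 c=-3025/2012 d=3025/6036
S(19/4) = -774215/128768

Δ: Δ0=-1, Δ1=-5/2, Δ2=1/3, Δ3=7/3, Δ4=-1
row 1: diag=8, rhs=-9; c'=1/4, d'=-9/8
row 2: denom=10−2·1/4=19/2; d'=(17−2·-9/8)/(19/2)=77/38
row 3: denom=12−3·6/19=210/19; d'=(12−3·77/38)/(210/19)=15/28
row 4: denom=8−3·19/70=503/70; d'=(-20−3·15/28)/(503/70)=-3025/1006
back: M4=-3025/1006
back: M3=15/28−19/70·-3025/1006=680/503
back: M2=77/38−6/19·680/503=1609/1006
back: M1=-9/8−1/4·1609/1006=-767/503
M: M0=0, M1=-767/503, M2=1609/1006, M3=680/503, M4=-3025/1006, M5=0
seg 0: a=2, c=M0/2=0, d=(M1−M0)/(6·2)=-767/6036, b=Δ0−h0·(2M0+M1)/6=-742/1509
seg 1: a=0, c=M1/2=-767/1006, d=(M2−M1)/(6·2)=3143/12072, b=Δ1−h1·(2M1+M2)/6=-3043/1509
seg 2: a=-5, c=M2/2=1609/2012, d=(M3−M2)/(6·3)=-83/6036, b=Δ2−h2·(2M2+M3)/6=-5861/3018
seg 3: a=-4, c=M3/2=340/503, d=(M4−M3)/(6·3)=-4385/18108, b=Δ3−h3·(2M3+M4)/6=14999/6036
seg 4: a=3, c=M4/2=-3025/2012, d=(M5−M4)/(6·1)=3025/6036, b=Δ4−h4·(2M4+M5)/6=7/3018
t_q=19/4 → seg 2, τ=3/4; S=-5+-5861/3018·τ+1609/2012·τ²+-83/6036·τ³=-774215/128768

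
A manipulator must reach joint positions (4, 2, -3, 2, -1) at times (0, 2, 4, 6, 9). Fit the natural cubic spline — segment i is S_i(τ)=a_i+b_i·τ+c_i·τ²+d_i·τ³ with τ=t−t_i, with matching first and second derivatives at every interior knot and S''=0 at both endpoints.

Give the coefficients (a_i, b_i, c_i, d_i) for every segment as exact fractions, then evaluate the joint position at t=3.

  seg 0: a=4 b=-14/71 c=0 d=-57/284
  seg 1: a=2 b=-185/71 c=-171/142 d=357/568
  seg 2: a=-3 b=17/142 c=729/284 d=-391/568
  seg 3: a=2 b=151/71 c=-111/71 d=37/213
S(3) = -671/568

Δ: Δ0=-1, Δ1=-5/2, Δ2=5/2, Δ3=-1
row 1: diag=8, rhs=-9; c'=1/4, d'=-9/8
row 2: denom=8−2·1/4=15/2; d'=(30−2·-9/8)/(15/2)=43/10
row 3: denom=10−2·4/15=142/15; d'=(-21−2·43/10)/(142/15)=-222/71
back: M3=-222/71
back: M2=43/10−4/15·-222/71=729/142
back: M1=-9/8−1/4·729/142=-171/71
M: M0=0, M1=-171/71, M2=729/142, M3=-222/71, M4=0
seg 0: a=4, c=M0/2=0, d=(M1−M0)/(6·2)=-57/284, b=Δ0−h0·(2M0+M1)/6=-14/71
seg 1: a=2, c=M1/2=-171/142, d=(M2−M1)/(6·2)=357/568, b=Δ1−h1·(2M1+M2)/6=-185/71
seg 2: a=-3, c=M2/2=729/284, d=(M3−M2)/(6·2)=-391/568, b=Δ2−h2·(2M2+M3)/6=17/142
seg 3: a=2, c=M3/2=-111/71, d=(M4−M3)/(6·3)=37/213, b=Δ3−h3·(2M3+M4)/6=151/71
t_q=3 → seg 1, τ=1; S=2+-185/71·τ+-171/142·τ²+357/568·τ³=-671/568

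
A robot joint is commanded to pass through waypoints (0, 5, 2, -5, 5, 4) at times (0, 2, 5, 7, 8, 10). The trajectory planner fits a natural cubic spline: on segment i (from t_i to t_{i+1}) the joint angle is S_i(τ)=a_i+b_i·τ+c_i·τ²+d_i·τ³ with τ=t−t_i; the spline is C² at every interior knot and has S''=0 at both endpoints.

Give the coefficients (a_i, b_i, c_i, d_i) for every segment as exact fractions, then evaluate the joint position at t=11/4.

  seg 0: a=0 b=16043/5890 c=0 d=-659/11780
  seg 1: a=5 b=12089/5890 c=-1977/5890 d=-2008/8835
  seg 2: a=2 b=-35917/5890 c=-2805/1178 d=5419/2945
  seg 3: a=-5 b=38039/5890 c=51003/5890 d=-15071/2945
  seg 4: a=5 b=49619/5890 c=-39423/5890 d=13141/11780
S(11/4) = 589439/94240

Δ: Δ0=5/2, Δ1=-1, Δ2=-7/2, Δ3=10, Δ4=-1/2
row 1: diag=10, rhs=-21; c'=3/10, d'=-21/10
row 2: denom=10−3·3/10=91/10; d'=(-15−3·-21/10)/(91/10)=-87/91
row 3: denom=6−2·20/91=506/91; d'=(81−2·-87/91)/(506/91)=7545/506
row 4: denom=6−1·91/506=2945/506; d'=(-63−1·7545/506)/(2945/506)=-39423/2945
back: M4=-39423/2945
back: M3=7545/506−91/506·-39423/2945=51003/2945
back: M2=-87/91−20/91·51003/2945=-2805/589
back: M1=-21/10−3/10·-2805/589=-1977/2945
M: M0=0, M1=-1977/2945, M2=-2805/589, M3=51003/2945, M4=-39423/2945, M5=0
seg 0: a=0, c=M0/2=0, d=(M1−M0)/(6·2)=-659/11780, b=Δ0−h0·(2M0+M1)/6=16043/5890
seg 1: a=5, c=M1/2=-1977/5890, d=(M2−M1)/(6·3)=-2008/8835, b=Δ1−h1·(2M1+M2)/6=12089/5890
seg 2: a=2, c=M2/2=-2805/1178, d=(M3−M2)/(6·2)=5419/2945, b=Δ2−h2·(2M2+M3)/6=-35917/5890
seg 3: a=-5, c=M3/2=51003/5890, d=(M4−M3)/(6·1)=-15071/2945, b=Δ3−h3·(2M3+M4)/6=38039/5890
seg 4: a=5, c=M4/2=-39423/5890, d=(M5−M4)/(6·2)=13141/11780, b=Δ4−h4·(2M4+M5)/6=49619/5890
t_q=11/4 → seg 1, τ=3/4; S=5+12089/5890·τ+-1977/5890·τ²+-2008/8835·τ³=589439/94240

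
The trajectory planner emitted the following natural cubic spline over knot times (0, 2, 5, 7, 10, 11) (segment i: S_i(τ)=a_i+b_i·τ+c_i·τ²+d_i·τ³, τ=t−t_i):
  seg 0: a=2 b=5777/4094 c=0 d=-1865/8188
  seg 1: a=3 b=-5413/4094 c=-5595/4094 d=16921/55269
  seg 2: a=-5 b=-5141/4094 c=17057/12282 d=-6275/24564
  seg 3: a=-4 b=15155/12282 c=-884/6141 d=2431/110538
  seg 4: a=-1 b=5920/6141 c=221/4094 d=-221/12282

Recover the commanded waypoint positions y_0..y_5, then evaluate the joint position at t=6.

y_0 = S_0(0) = a_0 = 2
y_1 = S_1(0) = a_1 = 3
y_2 = S_2(0) = a_2 = -5
y_3 = S_3(0) = a_3 = -4
y_4 = S_4(0) = a_4 = -1
y_5 = S_4(1) = 0
t_q=6 is in segment 2 (τ=1); S_2(τ)=-125827/24564

y_0=2 y_1=3 y_2=-5 y_3=-4 y_4=-1 y_5=0
S(6) = -125827/24564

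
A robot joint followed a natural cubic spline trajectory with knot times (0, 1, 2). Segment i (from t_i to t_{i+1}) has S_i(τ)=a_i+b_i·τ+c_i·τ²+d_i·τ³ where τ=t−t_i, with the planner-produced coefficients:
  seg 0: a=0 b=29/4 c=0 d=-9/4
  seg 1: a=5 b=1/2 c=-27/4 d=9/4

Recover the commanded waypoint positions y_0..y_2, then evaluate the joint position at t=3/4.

y_0=0 y_1=5 y_2=1
S(3/4) = 1149/256

y_0 = S_0(0) = a_0 = 0
y_1 = S_1(0) = a_1 = 5
y_2 = S_1(1) = 1
t_q=3/4 is in segment 0 (τ=3/4); S_0(τ)=1149/256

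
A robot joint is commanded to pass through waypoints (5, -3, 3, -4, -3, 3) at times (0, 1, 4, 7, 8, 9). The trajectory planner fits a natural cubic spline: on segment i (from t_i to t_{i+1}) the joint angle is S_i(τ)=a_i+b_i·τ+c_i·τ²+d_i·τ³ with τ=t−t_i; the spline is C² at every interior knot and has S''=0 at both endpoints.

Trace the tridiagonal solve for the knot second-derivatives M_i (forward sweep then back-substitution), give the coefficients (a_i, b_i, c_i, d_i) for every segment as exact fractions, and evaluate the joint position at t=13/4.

  seg 0: a=5 b=-23110/2409 c=0 d=3838/2409
  seg 1: a=-3 b=-11596/2409 c=3838/803 d=-1648/1971
  seg 2: a=3 b=3104/2409 c=-6614/2409 d=11117/21681
  seg 3: a=-4 b=-3229/2409 c=1501/803 d=1135/2409
  seg 4: a=-3 b=9182/2409 c=2636/803 d=-2636/2409
S(13/4) = 5409/6424

Δ: Δ0=-8, Δ1=2, Δ2=-7/3, Δ3=1, Δ4=6
row 1: diag=8, rhs=60; c'=3/8, d'=15/2
row 2: denom=12−3·3/8=87/8; d'=(-26−3·15/2)/(87/8)=-388/87
row 3: denom=8−3·8/29=208/29; d'=(20−3·-388/87)/(208/29)=121/26
row 4: denom=4−1·29/208=803/208; d'=(30−1·121/26)/(803/208)=5272/803
back: M4=5272/803
back: M3=121/26−29/208·5272/803=3002/803
back: M2=-388/87−8/29·3002/803=-13228/2409
back: M1=15/2−3/8·-13228/2409=7676/803
M: M0=0, M1=7676/803, M2=-13228/2409, M3=3002/803, M4=5272/803, M5=0
seg 0: a=5, c=M0/2=0, d=(M1−M0)/(6·1)=3838/2409, b=Δ0−h0·(2M0+M1)/6=-23110/2409
seg 1: a=-3, c=M1/2=3838/803, d=(M2−M1)/(6·3)=-1648/1971, b=Δ1−h1·(2M1+M2)/6=-11596/2409
seg 2: a=3, c=M2/2=-6614/2409, d=(M3−M2)/(6·3)=11117/21681, b=Δ2−h2·(2M2+M3)/6=3104/2409
seg 3: a=-4, c=M3/2=1501/803, d=(M4−M3)/(6·1)=1135/2409, b=Δ3−h3·(2M3+M4)/6=-3229/2409
seg 4: a=-3, c=M4/2=2636/803, d=(M5−M4)/(6·1)=-2636/2409, b=Δ4−h4·(2M4+M5)/6=9182/2409
t_q=13/4 → seg 1, τ=9/4; S=-3+-11596/2409·τ+3838/803·τ²+-1648/1971·τ³=5409/6424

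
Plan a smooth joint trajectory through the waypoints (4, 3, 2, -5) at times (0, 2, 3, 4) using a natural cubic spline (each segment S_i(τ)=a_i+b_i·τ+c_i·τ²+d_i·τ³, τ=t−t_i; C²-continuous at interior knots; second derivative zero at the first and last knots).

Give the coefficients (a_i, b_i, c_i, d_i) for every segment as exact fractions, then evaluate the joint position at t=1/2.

  seg 0: a=4 b=-39/46 c=0 d=2/23
  seg 1: a=3 b=9/46 c=12/23 d=-79/46
  seg 2: a=2 b=-90/23 c=-213/46 d=71/46
S(1/2) = 165/46

Δ: Δ0=-1/2, Δ1=-1, Δ2=-7
row 1: diag=6, rhs=-3; c'=1/6, d'=-1/2
row 2: denom=4−1·1/6=23/6; d'=(-36−1·-1/2)/(23/6)=-213/23
back: M2=-213/23
back: M1=-1/2−1/6·-213/23=24/23
M: M0=0, M1=24/23, M2=-213/23, M3=0
seg 0: a=4, c=M0/2=0, d=(M1−M0)/(6·2)=2/23, b=Δ0−h0·(2M0+M1)/6=-39/46
seg 1: a=3, c=M1/2=12/23, d=(M2−M1)/(6·1)=-79/46, b=Δ1−h1·(2M1+M2)/6=9/46
seg 2: a=2, c=M2/2=-213/46, d=(M3−M2)/(6·1)=71/46, b=Δ2−h2·(2M2+M3)/6=-90/23
t_q=1/2 → seg 0, τ=1/2; S=4+-39/46·τ+0·τ²+2/23·τ³=165/46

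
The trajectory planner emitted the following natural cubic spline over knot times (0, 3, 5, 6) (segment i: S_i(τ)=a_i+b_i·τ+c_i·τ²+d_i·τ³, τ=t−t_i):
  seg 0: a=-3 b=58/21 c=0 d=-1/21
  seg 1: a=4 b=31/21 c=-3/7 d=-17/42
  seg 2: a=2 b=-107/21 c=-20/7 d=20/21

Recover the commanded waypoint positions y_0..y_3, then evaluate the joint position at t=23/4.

y_0 = S_0(0) = a_0 = -3
y_1 = S_1(0) = a_1 = 4
y_2 = S_2(0) = a_2 = 2
y_3 = S_2(1) = -5
t_q=23/4 is in segment 2 (τ=3/4); S_2(τ)=-339/112

y_0=-3 y_1=4 y_2=2 y_3=-5
S(23/4) = -339/112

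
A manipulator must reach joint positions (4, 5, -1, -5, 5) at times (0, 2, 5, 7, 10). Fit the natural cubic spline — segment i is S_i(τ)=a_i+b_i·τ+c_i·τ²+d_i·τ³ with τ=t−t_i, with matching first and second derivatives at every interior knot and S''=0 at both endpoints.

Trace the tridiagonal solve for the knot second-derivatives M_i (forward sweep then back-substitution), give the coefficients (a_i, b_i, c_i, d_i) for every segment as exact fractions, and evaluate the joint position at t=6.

Δ: Δ0=1/2, Δ1=-2, Δ2=-2, Δ3=10/3
row 1: diag=10, rhs=-15; c'=3/10, d'=-3/2
row 2: denom=10−3·3/10=91/10; d'=(0−3·-3/2)/(91/10)=45/91
row 3: denom=10−2·20/91=870/91; d'=(32−2·45/91)/(870/91)=1411/435
back: M3=1411/435
back: M2=45/91−20/91·1411/435=-19/87
back: M1=-3/2−3/10·-19/87=-208/145
M: M0=0, M1=-208/145, M2=-19/87, M3=1411/435, M4=0
seg 0: a=4, c=M0/2=0, d=(M1−M0)/(6·2)=-52/435, b=Δ0−h0·(2M0+M1)/6=851/870
seg 1: a=5, c=M1/2=-104/145, d=(M2−M1)/(6·3)=529/7830, b=Δ1−h1·(2M1+M2)/6=-397/870
seg 2: a=-1, c=M2/2=-19/174, d=(M3−M2)/(6·2)=251/870, b=Δ2−h2·(2M2+M3)/6=-1277/435
seg 3: a=-5, c=M3/2=1411/870, d=(M4−M3)/(6·3)=-1411/7830, b=Δ3−h3·(2M3+M4)/6=13/145
t_q=6 → seg 2, τ=1; S=-1+-1277/435·τ+-19/174·τ²+251/870·τ³=-1634/435

  seg 0: a=4 b=851/870 c=0 d=-52/435
  seg 1: a=5 b=-397/870 c=-104/145 d=529/7830
  seg 2: a=-1 b=-1277/435 c=-19/174 d=251/870
  seg 3: a=-5 b=13/145 c=1411/870 d=-1411/7830
S(6) = -1634/435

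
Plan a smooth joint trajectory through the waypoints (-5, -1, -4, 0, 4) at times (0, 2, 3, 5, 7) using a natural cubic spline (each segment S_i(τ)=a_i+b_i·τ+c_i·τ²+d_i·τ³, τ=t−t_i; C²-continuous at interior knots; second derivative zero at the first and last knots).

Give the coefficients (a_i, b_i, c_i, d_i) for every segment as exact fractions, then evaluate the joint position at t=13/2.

  seg 0: a=-5 b=129/32 c=0 d=-65/128
  seg 1: a=-1 b=-33/16 c=-195/64 d=135/64
  seg 2: a=-4 b=-117/64 c=105/32 d=-175/256
  seg 3: a=0 b=99/32 c=-105/128 d=35/256
S(13/2) = 6669/2048

Δ: Δ0=2, Δ1=-3, Δ2=2, Δ3=2
row 1: diag=6, rhs=-30; c'=1/6, d'=-5
row 2: denom=6−1·1/6=35/6; d'=(30−1·-5)/(35/6)=6
row 3: denom=8−2·12/35=256/35; d'=(0−2·6)/(256/35)=-105/64
back: M3=-105/64
back: M2=6−12/35·-105/64=105/16
back: M1=-5−1/6·105/16=-195/32
M: M0=0, M1=-195/32, M2=105/16, M3=-105/64, M4=0
seg 0: a=-5, c=M0/2=0, d=(M1−M0)/(6·2)=-65/128, b=Δ0−h0·(2M0+M1)/6=129/32
seg 1: a=-1, c=M1/2=-195/64, d=(M2−M1)/(6·1)=135/64, b=Δ1−h1·(2M1+M2)/6=-33/16
seg 2: a=-4, c=M2/2=105/32, d=(M3−M2)/(6·2)=-175/256, b=Δ2−h2·(2M2+M3)/6=-117/64
seg 3: a=0, c=M3/2=-105/128, d=(M4−M3)/(6·2)=35/256, b=Δ3−h3·(2M3+M4)/6=99/32
t_q=13/2 → seg 3, τ=3/2; S=0+99/32·τ+-105/128·τ²+35/256·τ³=6669/2048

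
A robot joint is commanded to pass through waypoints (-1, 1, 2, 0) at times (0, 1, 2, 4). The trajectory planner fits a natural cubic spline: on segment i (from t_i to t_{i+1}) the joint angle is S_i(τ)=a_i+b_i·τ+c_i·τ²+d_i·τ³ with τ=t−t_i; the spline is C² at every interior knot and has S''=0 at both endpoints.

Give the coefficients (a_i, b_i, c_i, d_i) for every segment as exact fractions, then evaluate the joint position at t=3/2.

  seg 0: a=-1 b=50/23 c=0 d=-4/23
  seg 1: a=1 b=38/23 c=-12/23 d=-3/23
  seg 2: a=2 b=5/23 c=-21/23 d=7/46
S(3/2) = 309/184

Δ: Δ0=2, Δ1=1, Δ2=-1
row 1: diag=4, rhs=-6; c'=1/4, d'=-3/2
row 2: denom=6−1·1/4=23/4; d'=(-12−1·-3/2)/(23/4)=-42/23
back: M2=-42/23
back: M1=-3/2−1/4·-42/23=-24/23
M: M0=0, M1=-24/23, M2=-42/23, M3=0
seg 0: a=-1, c=M0/2=0, d=(M1−M0)/(6·1)=-4/23, b=Δ0−h0·(2M0+M1)/6=50/23
seg 1: a=1, c=M1/2=-12/23, d=(M2−M1)/(6·1)=-3/23, b=Δ1−h1·(2M1+M2)/6=38/23
seg 2: a=2, c=M2/2=-21/23, d=(M3−M2)/(6·2)=7/46, b=Δ2−h2·(2M2+M3)/6=5/23
t_q=3/2 → seg 1, τ=1/2; S=1+38/23·τ+-12/23·τ²+-3/23·τ³=309/184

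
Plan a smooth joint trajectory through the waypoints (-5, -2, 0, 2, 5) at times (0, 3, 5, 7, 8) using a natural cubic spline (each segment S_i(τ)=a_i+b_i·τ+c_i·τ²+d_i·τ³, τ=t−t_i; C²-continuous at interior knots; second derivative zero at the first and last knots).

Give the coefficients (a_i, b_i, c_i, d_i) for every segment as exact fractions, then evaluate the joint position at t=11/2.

  seg 0: a=-5 b=49/52 c=0 d=1/156
  seg 1: a=-2 b=29/26 c=3/52 d=-3/52
  seg 2: a=0 b=17/26 c=-15/52 d=3/13
  seg 3: a=2 b=59/26 c=57/52 d=-19/52
S(11/2) = 59/208

Δ: Δ0=1, Δ1=1, Δ2=1, Δ3=3
row 1: diag=10, rhs=0; c'=1/5, d'=0
row 2: denom=8−2·1/5=38/5; d'=(0−2·0)/(38/5)=0
row 3: denom=6−2·5/19=104/19; d'=(12−2·0)/(104/19)=57/26
back: M3=57/26
back: M2=0−5/19·57/26=-15/26
back: M1=0−1/5·-15/26=3/26
M: M0=0, M1=3/26, M2=-15/26, M3=57/26, M4=0
seg 0: a=-5, c=M0/2=0, d=(M1−M0)/(6·3)=1/156, b=Δ0−h0·(2M0+M1)/6=49/52
seg 1: a=-2, c=M1/2=3/52, d=(M2−M1)/(6·2)=-3/52, b=Δ1−h1·(2M1+M2)/6=29/26
seg 2: a=0, c=M2/2=-15/52, d=(M3−M2)/(6·2)=3/13, b=Δ2−h2·(2M2+M3)/6=17/26
seg 3: a=2, c=M3/2=57/52, d=(M4−M3)/(6·1)=-19/52, b=Δ3−h3·(2M3+M4)/6=59/26
t_q=11/2 → seg 2, τ=1/2; S=0+17/26·τ+-15/52·τ²+3/13·τ³=59/208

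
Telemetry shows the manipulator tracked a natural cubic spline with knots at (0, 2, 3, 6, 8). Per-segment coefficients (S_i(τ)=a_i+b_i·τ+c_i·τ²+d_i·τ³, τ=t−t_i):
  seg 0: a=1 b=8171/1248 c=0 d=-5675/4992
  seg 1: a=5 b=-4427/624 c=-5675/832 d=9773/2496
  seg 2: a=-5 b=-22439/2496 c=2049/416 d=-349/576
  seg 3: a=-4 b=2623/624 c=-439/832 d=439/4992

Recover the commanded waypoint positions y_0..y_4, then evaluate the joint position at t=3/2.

y_0 = S_0(0) = a_0 = 1
y_1 = S_1(0) = a_1 = 5
y_2 = S_2(0) = a_2 = -5
y_3 = S_3(0) = a_3 = -4
y_4 = S_3(2) = 3
t_q=3/2 is in segment 0 (τ=3/2); S_0(τ)=92973/13312

y_0=1 y_1=5 y_2=-5 y_3=-4 y_4=3
S(3/2) = 92973/13312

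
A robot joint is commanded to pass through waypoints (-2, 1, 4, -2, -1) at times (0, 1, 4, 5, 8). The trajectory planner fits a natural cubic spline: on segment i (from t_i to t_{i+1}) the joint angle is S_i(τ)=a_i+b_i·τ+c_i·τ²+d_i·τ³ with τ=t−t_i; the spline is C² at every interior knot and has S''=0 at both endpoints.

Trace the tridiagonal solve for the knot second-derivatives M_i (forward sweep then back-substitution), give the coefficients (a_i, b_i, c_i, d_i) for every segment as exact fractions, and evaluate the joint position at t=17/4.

Δ: Δ0=3, Δ1=1, Δ2=-6, Δ3=1/3
row 1: diag=8, rhs=-12; c'=3/8, d'=-3/2
row 2: denom=8−3·3/8=55/8; d'=(-42−3·-3/2)/(55/8)=-60/11
row 3: denom=8−1·8/55=432/55; d'=(38−1·-60/11)/(432/55)=1195/216
back: M3=1195/216
back: M2=-60/11−8/55·1195/216=-169/27
back: M1=-3/2−3/8·-169/27=61/72
M: M0=0, M1=61/72, M2=-169/27, M3=1195/216, M4=0
seg 0: a=-2, c=M0/2=0, d=(M1−M0)/(6·1)=61/432, b=Δ0−h0·(2M0+M1)/6=1235/432
seg 1: a=1, c=M1/2=61/144, d=(M2−M1)/(6·3)=-1535/3888, b=Δ1−h1·(2M1+M2)/6=709/216
seg 2: a=4, c=M2/2=-169/54, d=(M3−M2)/(6·1)=283/144, b=Δ2−h2·(2M2+M3)/6=-2089/432
seg 3: a=-2, c=M3/2=1195/432, d=(M4−M3)/(6·3)=-1195/3888, b=Δ3−h3·(2M3+M4)/6=-1123/216
t_q=17/4 → seg 2, τ=1/4; S=4+-2089/432·τ+-169/54·τ²+283/144·τ³=24203/9216

  seg 0: a=-2 b=1235/432 c=0 d=61/432
  seg 1: a=1 b=709/216 c=61/144 d=-1535/3888
  seg 2: a=4 b=-2089/432 c=-169/54 d=283/144
  seg 3: a=-2 b=-1123/216 c=1195/432 d=-1195/3888
S(17/4) = 24203/9216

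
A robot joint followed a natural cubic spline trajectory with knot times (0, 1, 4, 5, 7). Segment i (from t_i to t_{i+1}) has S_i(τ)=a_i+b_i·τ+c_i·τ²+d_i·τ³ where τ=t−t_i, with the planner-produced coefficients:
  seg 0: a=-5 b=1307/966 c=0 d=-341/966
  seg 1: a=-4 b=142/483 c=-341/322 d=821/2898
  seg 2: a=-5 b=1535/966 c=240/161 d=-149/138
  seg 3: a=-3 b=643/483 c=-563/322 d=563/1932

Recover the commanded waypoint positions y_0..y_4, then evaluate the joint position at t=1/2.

y_0 = S_0(0) = a_0 = -5
y_1 = S_1(0) = a_1 = -4
y_2 = S_2(0) = a_2 = -5
y_3 = S_3(0) = a_3 = -3
y_4 = S_3(2) = -5
t_q=1/2 is in segment 0 (τ=1/2); S_0(τ)=-11251/2576

y_0=-5 y_1=-4 y_2=-5 y_3=-3 y_4=-5
S(1/2) = -11251/2576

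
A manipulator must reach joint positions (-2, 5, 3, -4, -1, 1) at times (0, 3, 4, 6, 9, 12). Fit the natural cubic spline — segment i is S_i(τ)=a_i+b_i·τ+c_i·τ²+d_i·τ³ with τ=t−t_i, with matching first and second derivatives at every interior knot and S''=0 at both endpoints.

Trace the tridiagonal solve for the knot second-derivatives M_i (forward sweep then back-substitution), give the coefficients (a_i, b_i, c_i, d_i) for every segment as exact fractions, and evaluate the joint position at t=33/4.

  seg 0: a=-2 b=1369/358 c=0 d=-1601/9666
  seg 1: a=5 b=-116/179 c=-1601/1074 d=149/1074
  seg 2: a=3 b=-3451/1074 c=-577/537 d=250/537
  seg 3: a=-4 b=-689/358 c=923/537 d=-799/3222
  seg 4: a=-1 b=303/179 c=-551/1074 d=551/9666
S(33/4) = -56215/22912

Δ: Δ0=7/3, Δ1=-2, Δ2=-7/2, Δ3=1, Δ4=2/3
row 1: diag=8, rhs=-26; c'=1/8, d'=-13/4
row 2: denom=6−1·1/8=47/8; d'=(-9−1·-13/4)/(47/8)=-46/47
row 3: denom=10−2·16/47=438/47; d'=(27−2·-46/47)/(438/47)=1361/438
row 4: denom=12−3·47/146=1611/146; d'=(-2−3·1361/438)/(1611/146)=-551/537
back: M4=-551/537
back: M3=1361/438−47/146·-551/537=1846/537
back: M2=-46/47−16/47·1846/537=-1154/537
back: M1=-13/4−1/8·-1154/537=-1601/537
M: M0=0, M1=-1601/537, M2=-1154/537, M3=1846/537, M4=-551/537, M5=0
seg 0: a=-2, c=M0/2=0, d=(M1−M0)/(6·3)=-1601/9666, b=Δ0−h0·(2M0+M1)/6=1369/358
seg 1: a=5, c=M1/2=-1601/1074, d=(M2−M1)/(6·1)=149/1074, b=Δ1−h1·(2M1+M2)/6=-116/179
seg 2: a=3, c=M2/2=-577/537, d=(M3−M2)/(6·2)=250/537, b=Δ2−h2·(2M2+M3)/6=-3451/1074
seg 3: a=-4, c=M3/2=923/537, d=(M4−M3)/(6·3)=-799/3222, b=Δ3−h3·(2M3+M4)/6=-689/358
seg 4: a=-1, c=M4/2=-551/1074, d=(M5−M4)/(6·3)=551/9666, b=Δ4−h4·(2M4+M5)/6=303/179
t_q=33/4 → seg 3, τ=9/4; S=-4+-689/358·τ+923/537·τ²+-799/3222·τ³=-56215/22912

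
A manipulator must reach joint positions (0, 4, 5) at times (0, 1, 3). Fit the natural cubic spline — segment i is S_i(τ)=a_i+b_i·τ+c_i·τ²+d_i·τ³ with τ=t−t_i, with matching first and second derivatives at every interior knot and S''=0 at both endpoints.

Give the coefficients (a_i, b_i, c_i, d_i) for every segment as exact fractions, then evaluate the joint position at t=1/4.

Δ: Δ0=4, Δ1=1/2
row 1: diag=6, rhs=-21; c'=1/3, d'=-7/2
back: M1=-7/2
M: M0=0, M1=-7/2, M2=0
seg 0: a=0, c=M0/2=0, d=(M1−M0)/(6·1)=-7/12, b=Δ0−h0·(2M0+M1)/6=55/12
seg 1: a=4, c=M1/2=-7/4, d=(M2−M1)/(6·2)=7/24, b=Δ1−h1·(2M1+M2)/6=17/6
t_q=1/4 → seg 0, τ=1/4; S=0+55/12·τ+0·τ²+-7/12·τ³=291/256

  seg 0: a=0 b=55/12 c=0 d=-7/12
  seg 1: a=4 b=17/6 c=-7/4 d=7/24
S(1/4) = 291/256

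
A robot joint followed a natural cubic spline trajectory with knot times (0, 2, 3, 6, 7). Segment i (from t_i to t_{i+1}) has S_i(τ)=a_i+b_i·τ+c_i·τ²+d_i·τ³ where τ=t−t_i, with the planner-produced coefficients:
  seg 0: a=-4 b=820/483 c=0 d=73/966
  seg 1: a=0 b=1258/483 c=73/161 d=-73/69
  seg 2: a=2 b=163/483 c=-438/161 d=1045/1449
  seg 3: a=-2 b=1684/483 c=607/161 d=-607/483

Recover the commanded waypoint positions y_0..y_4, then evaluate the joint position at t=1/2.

y_0 = S_0(0) = a_0 = -4
y_1 = S_1(0) = a_1 = 0
y_2 = S_2(0) = a_2 = 2
y_3 = S_3(0) = a_3 = -2
y_4 = S_3(1) = 4
t_q=1/2 is in segment 0 (τ=1/2); S_0(τ)=-8093/2576

y_0=-4 y_1=0 y_2=2 y_3=-2 y_4=4
S(1/2) = -8093/2576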